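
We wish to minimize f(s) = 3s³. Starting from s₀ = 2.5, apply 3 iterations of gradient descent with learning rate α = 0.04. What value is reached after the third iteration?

f′(s) = 9s²
s₁ = 2.5 − 0.04·56.25 = 0.25
s₂ = 0.25 − 0.04·0.5625 = 0.2275
s₃ = 0.2275 − 0.04·0.46580625 = 0.20886775

0.20886775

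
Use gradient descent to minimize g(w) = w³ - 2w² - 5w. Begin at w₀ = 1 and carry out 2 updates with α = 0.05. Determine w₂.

1.5565

g′(w) = 3w² - 4w - 5
w₁ = 1 − 0.05·(-6) = 1.3
w₂ = 1.3 − 0.05·(-5.13) = 1.5565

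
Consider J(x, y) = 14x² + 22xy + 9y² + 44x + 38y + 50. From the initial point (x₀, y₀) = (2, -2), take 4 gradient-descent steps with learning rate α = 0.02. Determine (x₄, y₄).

∇J = (28x + 22y + 44, 22x + 18y + 38)
Step 1: at (2, -2), ∇J = (56, 46) → (2, -2) − 0.02·(56, 46) = (0.88, -2.92)
Step 2: at (0.88, -2.92), ∇J = (4.4, 4.8) → (0.88, -2.92) − 0.02·(4.4, 4.8) = (0.792, -3.016)
Step 3: at (0.792, -3.016), ∇J = (-0.176, 1.136) → (0.792, -3.016) − 0.02·(-0.176, 1.136) = (0.79552, -3.03872)
Step 4: at (0.79552, -3.03872), ∇J = (-0.57728, 0.80448) → (0.79552, -3.03872) − 0.02·(-0.57728, 0.80448) = (0.8070656, -3.0548096)

(0.8070656, -3.0548096)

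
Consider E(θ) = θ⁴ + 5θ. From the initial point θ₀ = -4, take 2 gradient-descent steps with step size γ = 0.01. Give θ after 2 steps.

-1.40768204

E′(θ) = 4θ³ + 5
Step 1: E′(-4) = -251; θ₁ = -4 − 0.01·(-251) = -1.49
Step 2: E′(-1.49) = -8.231796; θ₂ = -1.49 − 0.01·(-8.231796) = -1.40768204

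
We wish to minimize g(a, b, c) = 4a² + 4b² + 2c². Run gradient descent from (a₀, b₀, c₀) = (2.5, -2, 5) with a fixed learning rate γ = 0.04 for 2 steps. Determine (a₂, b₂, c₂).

(1.156, -0.9248, 3.528)

∇g = (8a, 8b, 4c)
(a₁, b₁, c₁) = (2.5, -2, 5) − 0.04·(20, -16, 20) = (1.7, -1.36, 4.2)
(a₂, b₂, c₂) = (1.7, -1.36, 4.2) − 0.04·(13.6, -10.88, 16.8) = (1.156, -0.9248, 3.528)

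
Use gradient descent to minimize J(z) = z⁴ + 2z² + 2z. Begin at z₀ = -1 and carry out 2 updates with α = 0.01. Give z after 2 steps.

J′(z) = 4z³ + 4z + 2
z₁ = -1 − 0.01·(-6) = -0.94
z₂ = -0.94 − 0.01·(-5.082336) = -0.88917664

-0.88917664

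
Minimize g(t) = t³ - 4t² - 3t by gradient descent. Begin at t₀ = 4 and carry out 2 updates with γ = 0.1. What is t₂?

2.973

g′(t) = 3t² - 8t - 3
t₁ = 4 − 0.1·13 = 2.7
t₂ = 2.7 − 0.1·(-2.73) = 2.973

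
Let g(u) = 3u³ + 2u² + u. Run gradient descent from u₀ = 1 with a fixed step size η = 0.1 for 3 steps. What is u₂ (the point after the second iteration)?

g′(u) = 9u² + 4u + 1
u₁ = 1 − 0.1·14 = -0.4
u₂ = -0.4 − 0.1·0.84 = -0.484

-0.484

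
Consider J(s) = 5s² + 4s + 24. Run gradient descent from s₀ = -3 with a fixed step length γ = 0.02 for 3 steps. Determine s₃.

J′(s) = 10s + 4
s₁ = -3 − 0.02·(-26) = -2.48
s₂ = -2.48 − 0.02·(-20.8) = -2.064
s₃ = -2.064 − 0.02·(-16.64) = -1.7312

-1.7312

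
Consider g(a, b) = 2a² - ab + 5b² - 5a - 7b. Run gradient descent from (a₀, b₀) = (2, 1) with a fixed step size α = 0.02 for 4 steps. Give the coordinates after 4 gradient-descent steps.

∇g = (4a - b - 5, -a + 10b - 7)
(a₁, b₁) = (2, 1) − 0.02·(2, 1) = (1.96, 0.98)
(a₂, b₂) = (1.96, 0.98) − 0.02·(1.86, 0.84) = (1.9228, 0.9632)
(a₃, b₃) = (1.9228, 0.9632) − 0.02·(1.728, 0.7092) = (1.88824, 0.949016)
(a₄, b₄) = (1.88824, 0.949016) − 0.02·(1.603944, 0.60192) = (1.85616112, 0.9369776)

(1.85616112, 0.9369776)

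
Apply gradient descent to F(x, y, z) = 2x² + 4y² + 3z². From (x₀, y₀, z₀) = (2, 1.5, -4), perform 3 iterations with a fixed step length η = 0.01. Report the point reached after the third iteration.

∇F = (4x, 8y, 6z)
Step 1: at (2, 1.5, -4), ∇F = (8, 12, -24) → (2, 1.5, -4) − 0.01·(8, 12, -24) = (1.92, 1.38, -3.76)
Step 2: at (1.92, 1.38, -3.76), ∇F = (7.68, 11.04, -22.56) → (1.92, 1.38, -3.76) − 0.01·(7.68, 11.04, -22.56) = (1.8432, 1.2696, -3.5344)
Step 3: at (1.8432, 1.2696, -3.5344), ∇F = (7.3728, 10.1568, -21.2064) → (1.8432, 1.2696, -3.5344) − 0.01·(7.3728, 10.1568, -21.2064) = (1.769472, 1.168032, -3.322336)

(1.769472, 1.168032, -3.322336)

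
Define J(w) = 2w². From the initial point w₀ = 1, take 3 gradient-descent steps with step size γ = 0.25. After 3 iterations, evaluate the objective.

J′(w) = 4w
w₁ = 1 − 0.25·4 = 0
w₂ = 0 − 0.25·0 = 0
w₃ = 0 − 0.25·0 = 0
J(0) = 0

0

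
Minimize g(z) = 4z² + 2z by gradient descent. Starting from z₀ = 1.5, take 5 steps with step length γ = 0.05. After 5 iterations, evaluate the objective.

g′(z) = 8z + 2
z₁ = 1.5 − 0.05·14 = 0.8
z₂ = 0.8 − 0.05·8.4 = 0.38
z₃ = 0.38 − 0.05·5.04 = 0.128
z₄ = 0.128 − 0.05·3.024 = -0.0232
z₅ = -0.0232 − 0.05·1.8144 = -0.11392
g(-0.11392) = -0.1759289344

-0.1759289344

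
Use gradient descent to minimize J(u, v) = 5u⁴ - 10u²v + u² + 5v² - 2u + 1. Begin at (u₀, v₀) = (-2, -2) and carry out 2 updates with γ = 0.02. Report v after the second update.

∇J = (20u³ - 20uv + 2u - 2, -10u² + 10v)
(u₁, v₁) = (-2, -2) − 0.02·(-246, -60) = (2.92, -0.8)
(u₂, v₂) = (2.92, -0.8) − 0.02·(548.50176, -93.264) = (-8.0500352, 1.06528)
v = 1.06528

1.06528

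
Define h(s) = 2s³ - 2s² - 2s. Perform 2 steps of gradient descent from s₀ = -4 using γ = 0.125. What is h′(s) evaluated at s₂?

h′(s) = 6s² - 4s - 2
Step 1: h′(-4) = 110; s₁ = -4 − 0.125·110 = -17.75
Step 2: h′(-17.75) = 1959.375; s₂ = -17.75 − 0.125·1959.375 = -262.671875
h′(s) at (-262.671875) = 415027.77099609375

415027.77099609375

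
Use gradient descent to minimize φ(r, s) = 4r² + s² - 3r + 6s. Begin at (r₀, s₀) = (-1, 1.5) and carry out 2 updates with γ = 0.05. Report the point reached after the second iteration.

∇φ = (8r - 3, 2s + 6)
Step 1: at (-1, 1.5), ∇φ = (-11, 9) → (-1, 1.5) − 0.05·(-11, 9) = (-0.45, 1.05)
Step 2: at (-0.45, 1.05), ∇φ = (-6.6, 8.1) → (-0.45, 1.05) − 0.05·(-6.6, 8.1) = (-0.12, 0.645)

(-0.12, 0.645)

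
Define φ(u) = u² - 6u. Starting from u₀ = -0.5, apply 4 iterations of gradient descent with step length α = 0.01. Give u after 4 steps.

-0.22828856

φ′(u) = 2u - 6
Step 1: φ′(-0.5) = -7; u₁ = -0.5 − 0.01·(-7) = -0.43
Step 2: φ′(-0.43) = -6.86; u₂ = -0.43 − 0.01·(-6.86) = -0.3614
Step 3: φ′(-0.3614) = -6.7228; u₃ = -0.3614 − 0.01·(-6.7228) = -0.294172
Step 4: φ′(-0.294172) = -6.588344; u₄ = -0.294172 − 0.01·(-6.588344) = -0.22828856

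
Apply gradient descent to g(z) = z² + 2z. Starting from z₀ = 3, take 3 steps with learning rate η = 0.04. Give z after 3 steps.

g′(z) = 2z + 2
z₁ = 3 − 0.04·8 = 2.68
z₂ = 2.68 − 0.04·7.36 = 2.3856
z₃ = 2.3856 − 0.04·6.7712 = 2.114752

2.114752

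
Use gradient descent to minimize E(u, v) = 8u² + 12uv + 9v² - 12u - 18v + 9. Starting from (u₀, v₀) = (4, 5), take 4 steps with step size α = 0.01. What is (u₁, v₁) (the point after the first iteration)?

∇E = (16u + 12v - 12, 12u + 18v - 18)
(u₁, v₁) = (4, 5) − 0.01·(112, 120) = (2.88, 3.8)

(2.88, 3.8)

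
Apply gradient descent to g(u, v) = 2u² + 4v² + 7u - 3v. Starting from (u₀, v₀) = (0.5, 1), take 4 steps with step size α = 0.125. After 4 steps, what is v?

0.375

∇g = (4u + 7, 8v - 3)
Step 1: at (0.5, 1), ∇g = (9, 5) → (0.5, 1) − 0.125·(9, 5) = (-0.625, 0.375)
Step 2: at (-0.625, 0.375), ∇g = (4.5, 0) → (-0.625, 0.375) − 0.125·(4.5, 0) = (-1.1875, 0.375)
Step 3: at (-1.1875, 0.375), ∇g = (2.25, 0) → (-1.1875, 0.375) − 0.125·(2.25, 0) = (-1.46875, 0.375)
Step 4: at (-1.46875, 0.375), ∇g = (1.125, 0) → (-1.46875, 0.375) − 0.125·(1.125, 0) = (-1.609375, 0.375)
v = 0.375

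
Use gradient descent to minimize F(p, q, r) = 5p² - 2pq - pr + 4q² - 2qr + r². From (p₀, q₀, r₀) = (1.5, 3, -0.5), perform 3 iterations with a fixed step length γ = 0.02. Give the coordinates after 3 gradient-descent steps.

(0.99886, 1.877488, -0.070212)

∇F = (10p - 2q - r, -2p + 8q - 2r, -p - 2q + 2r)
(p₁, q₁, r₁) = (1.5, 3, -0.5) − 0.02·(9.5, 22, -8.5) = (1.31, 2.56, -0.33)
(p₂, q₂, r₂) = (1.31, 2.56, -0.33) − 0.02·(8.31, 18.52, -7.09) = (1.1438, 2.1896, -0.1882)
(p₃, q₃, r₃) = (1.1438, 2.1896, -0.1882) − 0.02·(7.247, 15.6056, -5.8994) = (0.99886, 1.877488, -0.070212)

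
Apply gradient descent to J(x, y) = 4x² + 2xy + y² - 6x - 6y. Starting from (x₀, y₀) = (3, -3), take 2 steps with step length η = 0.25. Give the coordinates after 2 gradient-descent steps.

(2.25, 0.75)

∇J = (8x + 2y - 6, 2x + 2y - 6)
(x₁, y₁) = (3, -3) − 0.25·(12, -6) = (0, -1.5)
(x₂, y₂) = (0, -1.5) − 0.25·(-9, -9) = (2.25, 0.75)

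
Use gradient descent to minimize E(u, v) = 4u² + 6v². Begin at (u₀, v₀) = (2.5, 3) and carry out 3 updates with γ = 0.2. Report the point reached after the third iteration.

(-0.54, -8.232)

∇E = (8u, 12v)
Step 1: at (2.5, 3), ∇E = (20, 36) → (2.5, 3) − 0.2·(20, 36) = (-1.5, -4.2)
Step 2: at (-1.5, -4.2), ∇E = (-12, -50.4) → (-1.5, -4.2) − 0.2·(-12, -50.4) = (0.9, 5.88)
Step 3: at (0.9, 5.88), ∇E = (7.2, 70.56) → (0.9, 5.88) − 0.2·(7.2, 70.56) = (-0.54, -8.232)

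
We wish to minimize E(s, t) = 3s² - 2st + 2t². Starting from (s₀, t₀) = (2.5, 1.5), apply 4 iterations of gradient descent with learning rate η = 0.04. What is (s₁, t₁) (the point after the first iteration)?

∇E = (6s - 2t, -2s + 4t)
Step 1: at (2.5, 1.5), ∇E = (12, 1) → (2.5, 1.5) − 0.04·(12, 1) = (2.02, 1.46)

(2.02, 1.46)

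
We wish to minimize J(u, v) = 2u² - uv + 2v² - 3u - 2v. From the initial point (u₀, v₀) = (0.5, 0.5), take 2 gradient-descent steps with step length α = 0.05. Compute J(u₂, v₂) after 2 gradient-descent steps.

-1.9435109375

∇J = (4u - v - 3, -u + 4v - 2)
Step 1: at (0.5, 0.5), ∇J = (-1.5, -0.5) → (0.5, 0.5) − 0.05·(-1.5, -0.5) = (0.575, 0.525)
Step 2: at (0.575, 0.525), ∇J = (-1.225, -0.475) → (0.575, 0.525) − 0.05·(-1.225, -0.475) = (0.63625, 0.54875)
J(0.63625, 0.54875) = -1.9435109375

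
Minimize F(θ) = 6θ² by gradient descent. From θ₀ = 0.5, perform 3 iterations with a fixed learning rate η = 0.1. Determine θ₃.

F′(θ) = 12θ
Step 1: F′(0.5) = 6; θ₁ = 0.5 − 0.1·6 = -0.1
Step 2: F′(-0.1) = -1.2; θ₂ = -0.1 − 0.1·(-1.2) = 0.02
Step 3: F′(0.02) = 0.24; θ₃ = 0.02 − 0.1·0.24 = -0.004

-0.004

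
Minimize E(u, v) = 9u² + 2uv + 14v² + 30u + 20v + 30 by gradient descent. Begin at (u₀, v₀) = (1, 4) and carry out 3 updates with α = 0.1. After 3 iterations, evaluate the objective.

∇E = (18u + 2v + 30, 2u + 28v + 20)
Step 1: at (1, 4), ∇E = (56, 134) → (1, 4) − 0.1·(56, 134) = (-4.6, -9.4)
Step 2: at (-4.6, -9.4), ∇E = (-71.6, -252.4) → (-4.6, -9.4) − 0.1·(-71.6, -252.4) = (2.56, 15.84)
Step 3: at (2.56, 15.84), ∇E = (107.76, 468.64) → (2.56, 15.84) − 0.1·(107.76, 468.64) = (-8.216, -31.024)
E(-8.216, -31.024) = 13755.190336

13755.190336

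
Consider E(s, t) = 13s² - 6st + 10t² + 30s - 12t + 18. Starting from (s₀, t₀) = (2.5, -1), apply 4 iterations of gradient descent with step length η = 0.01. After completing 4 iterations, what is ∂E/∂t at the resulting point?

∇E = (26s - 6t + 30, -6s + 20t - 12)
(s₁, t₁) = (2.5, -1) − 0.01·(101, -47) = (1.49, -0.53)
(s₂, t₂) = (1.49, -0.53) − 0.01·(71.92, -31.54) = (0.7708, -0.2146)
(s₃, t₃) = (0.7708, -0.2146) − 0.01·(51.3284, -20.9168) = (0.257516, -0.005432)
(s₄, t₄) = (0.257516, -0.005432) − 0.01·(36.728008, -13.653736) = (-0.10976408, 0.13110536)
∂E/∂t at (-0.10976408, 0.13110536) = -8.71930832

-8.71930832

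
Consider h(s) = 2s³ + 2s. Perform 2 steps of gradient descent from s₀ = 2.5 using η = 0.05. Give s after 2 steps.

0.3423125

h′(s) = 6s² + 2
Step 1: h′(2.5) = 39.5; s₁ = 2.5 − 0.05·39.5 = 0.525
Step 2: h′(0.525) = 3.65375; s₂ = 0.525 − 0.05·3.65375 = 0.3423125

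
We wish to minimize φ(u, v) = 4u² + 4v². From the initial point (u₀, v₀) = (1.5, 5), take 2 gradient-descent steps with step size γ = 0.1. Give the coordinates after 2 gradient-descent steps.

(0.06, 0.2)

∇φ = (8u, 8v)
Step 1: at (1.5, 5), ∇φ = (12, 40) → (1.5, 5) − 0.1·(12, 40) = (0.3, 1)
Step 2: at (0.3, 1), ∇φ = (2.4, 8) → (0.3, 1) − 0.1·(2.4, 8) = (0.06, 0.2)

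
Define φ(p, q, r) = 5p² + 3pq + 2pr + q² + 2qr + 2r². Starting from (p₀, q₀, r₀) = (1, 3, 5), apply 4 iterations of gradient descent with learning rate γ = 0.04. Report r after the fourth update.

∇φ = (10p + 3q + 2r, 3p + 2q + 2r, 2p + 2q + 4r)
(p₁, q₁, r₁) = (1, 3, 5) − 0.04·(29, 19, 28) = (-0.16, 2.24, 3.88)
(p₂, q₂, r₂) = (-0.16, 2.24, 3.88) − 0.04·(12.88, 11.76, 19.68) = (-0.6752, 1.7696, 3.0928)
(p₃, q₃, r₃) = (-0.6752, 1.7696, 3.0928) − 0.04·(4.7424, 7.6992, 14.56) = (-0.864896, 1.461632, 2.5104)
(p₄, q₄, r₄) = (-0.864896, 1.461632, 2.5104) − 0.04·(0.756736, 5.349376, 11.235072) = (-0.89516544, 1.24765696, 2.06099712)
r = 2.06099712

2.06099712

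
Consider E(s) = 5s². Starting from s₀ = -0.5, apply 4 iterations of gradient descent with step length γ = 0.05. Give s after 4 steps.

E′(s) = 10s
Step 1: E′(-0.5) = -5; s₁ = -0.5 − 0.05·(-5) = -0.25
Step 2: E′(-0.25) = -2.5; s₂ = -0.25 − 0.05·(-2.5) = -0.125
Step 3: E′(-0.125) = -1.25; s₃ = -0.125 − 0.05·(-1.25) = -0.0625
Step 4: E′(-0.0625) = -0.625; s₄ = -0.0625 − 0.05·(-0.625) = -0.03125

-0.03125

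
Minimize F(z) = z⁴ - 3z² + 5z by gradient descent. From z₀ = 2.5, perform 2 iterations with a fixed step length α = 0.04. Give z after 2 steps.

0.28576

F′(z) = 4z³ - 6z + 5
Step 1: F′(2.5) = 52.5; z₁ = 2.5 − 0.04·52.5 = 0.4
Step 2: F′(0.4) = 2.856; z₂ = 0.4 − 0.04·2.856 = 0.28576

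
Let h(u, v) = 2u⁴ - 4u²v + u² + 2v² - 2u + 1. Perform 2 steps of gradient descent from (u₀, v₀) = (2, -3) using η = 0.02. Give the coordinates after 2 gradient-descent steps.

∇h = (8u³ - 8uv + 2u - 2, -4u² + 4v)
Step 1: at (2, -3), ∇h = (114, -28) → (2, -3) − 0.02·(114, -28) = (-0.28, -2.44)
Step 2: at (-0.28, -2.44), ∇h = (-8.201216, -10.0736) → (-0.28, -2.44) − 0.02·(-8.201216, -10.0736) = (-0.11597568, -2.238528)

(-0.11597568, -2.238528)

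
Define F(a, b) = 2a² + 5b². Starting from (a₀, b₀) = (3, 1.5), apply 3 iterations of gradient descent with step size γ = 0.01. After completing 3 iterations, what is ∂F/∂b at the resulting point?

10.935

∇F = (4a, 10b)
(a₁, b₁) = (3, 1.5) − 0.01·(12, 15) = (2.88, 1.35)
(a₂, b₂) = (2.88, 1.35) − 0.01·(11.52, 13.5) = (2.7648, 1.215)
(a₃, b₃) = (2.7648, 1.215) − 0.01·(11.0592, 12.15) = (2.654208, 1.0935)
∂F/∂b at (2.654208, 1.0935) = 10.935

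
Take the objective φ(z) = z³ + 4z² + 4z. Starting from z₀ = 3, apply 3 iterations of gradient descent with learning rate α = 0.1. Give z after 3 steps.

-3.2651875

φ′(z) = 3z² + 8z + 4
Step 1: φ′(3) = 55; z₁ = 3 − 0.1·55 = -2.5
Step 2: φ′(-2.5) = 2.75; z₂ = -2.5 − 0.1·2.75 = -2.775
Step 3: φ′(-2.775) = 4.901875; z₃ = -2.775 − 0.1·4.901875 = -3.2651875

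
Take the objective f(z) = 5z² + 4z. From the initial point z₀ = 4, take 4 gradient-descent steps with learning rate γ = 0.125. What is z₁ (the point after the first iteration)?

-1.5

f′(z) = 10z + 4
Step 1: f′(4) = 44; z₁ = 4 − 0.125·44 = -1.5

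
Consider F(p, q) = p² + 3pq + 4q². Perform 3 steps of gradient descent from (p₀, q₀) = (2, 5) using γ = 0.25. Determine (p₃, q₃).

(-4.671875, -11.1875)

∇F = (2p + 3q, 3p + 8q)
(p₁, q₁) = (2, 5) − 0.25·(19, 46) = (-2.75, -6.5)
(p₂, q₂) = (-2.75, -6.5) − 0.25·(-25, -60.25) = (3.5, 8.5625)
(p₃, q₃) = (3.5, 8.5625) − 0.25·(32.6875, 79) = (-4.671875, -11.1875)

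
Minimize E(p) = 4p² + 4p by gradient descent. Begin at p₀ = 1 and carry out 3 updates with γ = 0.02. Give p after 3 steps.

E′(p) = 8p + 4
Step 1: E′(1) = 12; p₁ = 1 − 0.02·12 = 0.76
Step 2: E′(0.76) = 10.08; p₂ = 0.76 − 0.02·10.08 = 0.5584
Step 3: E′(0.5584) = 8.4672; p₃ = 0.5584 − 0.02·8.4672 = 0.389056

0.389056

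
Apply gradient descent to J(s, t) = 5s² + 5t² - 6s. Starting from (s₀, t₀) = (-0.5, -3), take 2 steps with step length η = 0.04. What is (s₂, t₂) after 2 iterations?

(0.204, -1.08)

∇J = (10s - 6, 10t)
Step 1: at (-0.5, -3), ∇J = (-11, -30) → (-0.5, -3) − 0.04·(-11, -30) = (-0.06, -1.8)
Step 2: at (-0.06, -1.8), ∇J = (-6.6, -18) → (-0.06, -1.8) − 0.04·(-6.6, -18) = (0.204, -1.08)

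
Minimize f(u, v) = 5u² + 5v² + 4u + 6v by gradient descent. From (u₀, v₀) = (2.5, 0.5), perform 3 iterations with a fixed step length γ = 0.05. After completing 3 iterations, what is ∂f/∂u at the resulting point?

∇f = (10u + 4, 10v + 6)
Step 1: at (2.5, 0.5), ∇f = (29, 11) → (2.5, 0.5) − 0.05·(29, 11) = (1.05, -0.05)
Step 2: at (1.05, -0.05), ∇f = (14.5, 5.5) → (1.05, -0.05) − 0.05·(14.5, 5.5) = (0.325, -0.325)
Step 3: at (0.325, -0.325), ∇f = (7.25, 2.75) → (0.325, -0.325) − 0.05·(7.25, 2.75) = (-0.0375, -0.4625)
∂f/∂u at (-0.0375, -0.4625) = 3.625

3.625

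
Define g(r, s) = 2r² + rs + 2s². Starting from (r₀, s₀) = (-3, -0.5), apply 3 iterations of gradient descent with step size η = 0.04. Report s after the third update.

-0.04416

∇g = (4r + s, r + 4s)
Step 1: at (-3, -0.5), ∇g = (-12.5, -5) → (-3, -0.5) − 0.04·(-12.5, -5) = (-2.5, -0.3)
Step 2: at (-2.5, -0.3), ∇g = (-10.3, -3.7) → (-2.5, -0.3) − 0.04·(-10.3, -3.7) = (-2.088, -0.152)
Step 3: at (-2.088, -0.152), ∇g = (-8.504, -2.696) → (-2.088, -0.152) − 0.04·(-8.504, -2.696) = (-1.74784, -0.04416)
s = -0.04416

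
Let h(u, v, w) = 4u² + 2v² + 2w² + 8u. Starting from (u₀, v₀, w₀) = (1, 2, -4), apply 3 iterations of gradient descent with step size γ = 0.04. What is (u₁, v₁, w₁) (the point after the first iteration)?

∇h = (8u + 8, 4v, 4w)
Step 1: at (1, 2, -4), ∇h = (16, 8, -16) → (1, 2, -4) − 0.04·(16, 8, -16) = (0.36, 1.68, -3.36)

(0.36, 1.68, -3.36)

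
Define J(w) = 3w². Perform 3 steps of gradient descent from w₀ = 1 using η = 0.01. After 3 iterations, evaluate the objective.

2.069609343168

J′(w) = 6w
w₁ = 1 − 0.01·6 = 0.94
w₂ = 0.94 − 0.01·5.64 = 0.8836
w₃ = 0.8836 − 0.01·5.3016 = 0.830584
J(0.830584) = 2.069609343168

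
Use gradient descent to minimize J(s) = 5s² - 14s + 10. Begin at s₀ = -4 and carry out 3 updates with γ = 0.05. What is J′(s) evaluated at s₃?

J′(s) = 10s - 14
s₁ = -4 − 0.05·(-54) = -1.3
s₂ = -1.3 − 0.05·(-27) = 0.05
s₃ = 0.05 − 0.05·(-13.5) = 0.725
J′(s) at (0.725) = -6.75

-6.75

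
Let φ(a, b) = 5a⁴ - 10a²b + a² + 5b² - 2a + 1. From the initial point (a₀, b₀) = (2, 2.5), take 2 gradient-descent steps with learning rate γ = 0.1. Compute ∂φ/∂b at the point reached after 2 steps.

∇φ = (20a³ - 20ab + 2a - 2, -10a² + 10b)
(a₁, b₁) = (2, 2.5) − 0.1·(62, -15) = (-4.2, 4)
(a₂, b₂) = (-4.2, 4) − 0.1·(-1156.16, -136.4) = (111.416, 17.64)
∂φ/∂b at (111.416, 17.64) = -123958.85056

-123958.85056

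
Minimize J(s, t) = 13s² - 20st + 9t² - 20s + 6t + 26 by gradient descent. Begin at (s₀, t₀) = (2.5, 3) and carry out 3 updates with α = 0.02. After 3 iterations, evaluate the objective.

2.2795731968

∇J = (26s - 20t - 20, -20s + 18t + 6)
(s₁, t₁) = (2.5, 3) − 0.02·(-15, 10) = (2.8, 2.8)
(s₂, t₂) = (2.8, 2.8) − 0.02·(-3.2, 0.4) = (2.864, 2.792)
(s₃, t₃) = (2.864, 2.792) − 0.02·(-1.376, -1.024) = (2.89152, 2.81248)
J(2.89152, 2.81248) = 2.2795731968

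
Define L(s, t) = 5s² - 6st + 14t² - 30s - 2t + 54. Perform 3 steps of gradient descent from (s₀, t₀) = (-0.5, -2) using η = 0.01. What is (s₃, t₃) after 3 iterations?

∇L = (10s - 6t - 30, -6s + 28t - 2)
(s₁, t₁) = (-0.5, -2) − 0.01·(-23, -55) = (-0.27, -1.45)
(s₂, t₂) = (-0.27, -1.45) − 0.01·(-24, -40.98) = (-0.03, -1.0402)
(s₃, t₃) = (-0.03, -1.0402) − 0.01·(-24.0588, -30.9456) = (0.210588, -0.730744)

(0.210588, -0.730744)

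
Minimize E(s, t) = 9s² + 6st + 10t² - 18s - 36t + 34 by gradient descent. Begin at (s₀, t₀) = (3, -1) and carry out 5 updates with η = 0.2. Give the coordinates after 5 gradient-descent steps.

∇E = (18s + 6t - 18, 6s + 20t - 36)
Step 1: at (3, -1), ∇E = (30, -38) → (3, -1) − 0.2·(30, -38) = (-3, 6.6)
Step 2: at (-3, 6.6), ∇E = (-32.4, 78) → (-3, 6.6) − 0.2·(-32.4, 78) = (3.48, -9)
Step 3: at (3.48, -9), ∇E = (-9.36, -195.12) → (3.48, -9) − 0.2·(-9.36, -195.12) = (5.352, 30.024)
Step 4: at (5.352, 30.024), ∇E = (258.48, 596.592) → (5.352, 30.024) − 0.2·(258.48, 596.592) = (-46.344, -89.2944)
Step 5: at (-46.344, -89.2944), ∇E = (-1387.9584, -2099.952) → (-46.344, -89.2944) − 0.2·(-1387.9584, -2099.952) = (231.24768, 330.696)

(231.24768, 330.696)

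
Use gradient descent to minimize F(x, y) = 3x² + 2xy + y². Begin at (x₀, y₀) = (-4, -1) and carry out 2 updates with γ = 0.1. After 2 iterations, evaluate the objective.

0.7056

∇F = (6x + 2y, 2x + 2y)
Step 1: at (-4, -1), ∇F = (-26, -10) → (-4, -1) − 0.1·(-26, -10) = (-1.4, 0)
Step 2: at (-1.4, 0), ∇F = (-8.4, -2.8) → (-1.4, 0) − 0.1·(-8.4, -2.8) = (-0.56, 0.28)
F(-0.56, 0.28) = 0.7056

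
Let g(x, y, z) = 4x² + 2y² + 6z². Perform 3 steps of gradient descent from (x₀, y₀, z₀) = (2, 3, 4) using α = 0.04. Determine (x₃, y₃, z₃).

(0.628864, 1.778112, 0.562432)

∇g = (8x, 4y, 12z)
Step 1: at (2, 3, 4), ∇g = (16, 12, 48) → (2, 3, 4) − 0.04·(16, 12, 48) = (1.36, 2.52, 2.08)
Step 2: at (1.36, 2.52, 2.08), ∇g = (10.88, 10.08, 24.96) → (1.36, 2.52, 2.08) − 0.04·(10.88, 10.08, 24.96) = (0.9248, 2.1168, 1.0816)
Step 3: at (0.9248, 2.1168, 1.0816), ∇g = (7.3984, 8.4672, 12.9792) → (0.9248, 2.1168, 1.0816) − 0.04·(7.3984, 8.4672, 12.9792) = (0.628864, 1.778112, 0.562432)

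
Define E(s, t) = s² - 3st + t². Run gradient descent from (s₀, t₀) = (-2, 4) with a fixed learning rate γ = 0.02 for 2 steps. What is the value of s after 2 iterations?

∇E = (2s - 3t, -3s + 2t)
Step 1: at (-2, 4), ∇E = (-16, 14) → (-2, 4) − 0.02·(-16, 14) = (-1.68, 3.72)
Step 2: at (-1.68, 3.72), ∇E = (-14.52, 12.48) → (-1.68, 3.72) − 0.02·(-14.52, 12.48) = (-1.3896, 3.4704)
s = -1.3896

-1.3896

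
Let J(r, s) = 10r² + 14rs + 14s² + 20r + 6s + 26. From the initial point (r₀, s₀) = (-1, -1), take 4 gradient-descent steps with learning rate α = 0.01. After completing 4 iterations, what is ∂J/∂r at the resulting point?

2.44959008

∇J = (20r + 14s + 20, 14r + 28s + 6)
Step 1: at (-1, -1), ∇J = (-14, -36) → (-1, -1) − 0.01·(-14, -36) = (-0.86, -0.64)
Step 2: at (-0.86, -0.64), ∇J = (-6.16, -23.96) → (-0.86, -0.64) − 0.01·(-6.16, -23.96) = (-0.7984, -0.4004)
Step 3: at (-0.7984, -0.4004), ∇J = (-1.5736, -16.3888) → (-0.7984, -0.4004) − 0.01·(-1.5736, -16.3888) = (-0.782664, -0.236512)
Step 4: at (-0.782664, -0.236512), ∇J = (1.035552, -11.579632) → (-0.782664, -0.236512) − 0.01·(1.035552, -11.579632) = (-0.79301952, -0.12071568)
∂J/∂r at (-0.79301952, -0.12071568) = 2.44959008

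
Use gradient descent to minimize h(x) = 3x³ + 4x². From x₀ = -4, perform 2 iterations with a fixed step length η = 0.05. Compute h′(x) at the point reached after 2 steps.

h′(x) = 9x² + 8x
Step 1: h′(-4) = 112; x₁ = -4 − 0.05·112 = -9.6
Step 2: h′(-9.6) = 752.64; x₂ = -9.6 − 0.05·752.64 = -47.232
h′(x) at (-47.232) = 19699.900416

19699.900416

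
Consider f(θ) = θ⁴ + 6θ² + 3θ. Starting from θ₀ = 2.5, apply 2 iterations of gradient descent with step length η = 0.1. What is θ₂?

f′(θ) = 4θ³ + 12θ + 3
θ₁ = 2.5 − 0.1·95.5 = -7.05
θ₂ = -7.05 − 0.1·(-1483.2105) = 141.27105

141.27105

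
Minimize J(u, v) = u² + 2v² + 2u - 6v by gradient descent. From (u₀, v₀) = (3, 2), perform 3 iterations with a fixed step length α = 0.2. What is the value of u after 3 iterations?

-0.136

∇J = (2u + 2, 4v - 6)
Step 1: at (3, 2), ∇J = (8, 2) → (3, 2) − 0.2·(8, 2) = (1.4, 1.6)
Step 2: at (1.4, 1.6), ∇J = (4.8, 0.4) → (1.4, 1.6) − 0.2·(4.8, 0.4) = (0.44, 1.52)
Step 3: at (0.44, 1.52), ∇J = (2.88, 0.08) → (0.44, 1.52) − 0.2·(2.88, 0.08) = (-0.136, 1.504)
u = -0.136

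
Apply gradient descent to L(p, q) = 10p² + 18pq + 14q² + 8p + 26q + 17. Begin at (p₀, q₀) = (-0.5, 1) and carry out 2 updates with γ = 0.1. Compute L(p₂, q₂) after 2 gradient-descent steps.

2656.4496

∇L = (20p + 18q + 8, 18p + 28q + 26)
Step 1: at (-0.5, 1), ∇L = (16, 45) → (-0.5, 1) − 0.1·(16, 45) = (-2.1, -3.5)
Step 2: at (-2.1, -3.5), ∇L = (-97, -109.8) → (-2.1, -3.5) − 0.1·(-97, -109.8) = (7.6, 7.48)
L(7.6, 7.48) = 2656.4496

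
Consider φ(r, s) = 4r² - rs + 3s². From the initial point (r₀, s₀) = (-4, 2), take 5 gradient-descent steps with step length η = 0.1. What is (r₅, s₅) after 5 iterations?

(0.00162, 0.00508)

∇φ = (8r - s, -r + 6s)
(r₁, s₁) = (-4, 2) − 0.1·(-34, 16) = (-0.6, 0.4)
(r₂, s₂) = (-0.6, 0.4) − 0.1·(-5.2, 3) = (-0.08, 0.1)
(r₃, s₃) = (-0.08, 0.1) − 0.1·(-0.74, 0.68) = (-0.006, 0.032)
(r₄, s₄) = (-0.006, 0.032) − 0.1·(-0.08, 0.198) = (0.002, 0.0122)
(r₅, s₅) = (0.002, 0.0122) − 0.1·(0.0038, 0.0712) = (0.00162, 0.00508)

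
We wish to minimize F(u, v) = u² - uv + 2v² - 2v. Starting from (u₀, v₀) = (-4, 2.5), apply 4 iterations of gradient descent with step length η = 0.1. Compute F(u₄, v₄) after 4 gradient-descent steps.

∇F = (2u - v, -u + 4v - 2)
(u₁, v₁) = (-4, 2.5) − 0.1·(-10.5, 12) = (-2.95, 1.3)
(u₂, v₂) = (-2.95, 1.3) − 0.1·(-7.2, 6.15) = (-2.23, 0.685)
(u₃, v₃) = (-2.23, 0.685) − 0.1·(-5.145, 2.97) = (-1.7155, 0.388)
(u₄, v₄) = (-1.7155, 0.388) − 0.1·(-3.819, 1.2675) = (-1.3336, 0.26125)
F(-1.3336, 0.26125) = 1.740895085

1.740895085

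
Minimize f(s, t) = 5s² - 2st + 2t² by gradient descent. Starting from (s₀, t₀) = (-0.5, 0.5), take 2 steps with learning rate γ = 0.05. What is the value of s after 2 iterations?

∇f = (10s - 2t, -2s + 4t)
Step 1: at (-0.5, 0.5), ∇f = (-6, 3) → (-0.5, 0.5) − 0.05·(-6, 3) = (-0.2, 0.35)
Step 2: at (-0.2, 0.35), ∇f = (-2.7, 1.8) → (-0.2, 0.35) − 0.05·(-2.7, 1.8) = (-0.065, 0.26)
s = -0.065

-0.065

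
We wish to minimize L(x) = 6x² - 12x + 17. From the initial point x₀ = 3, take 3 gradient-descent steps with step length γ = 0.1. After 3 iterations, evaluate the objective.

L′(x) = 12x - 12
x₁ = 3 − 0.1·24 = 0.6
x₂ = 0.6 − 0.1·(-4.8) = 1.08
x₃ = 1.08 − 0.1·0.96 = 0.984
L(0.984) = 11.001536

11.001536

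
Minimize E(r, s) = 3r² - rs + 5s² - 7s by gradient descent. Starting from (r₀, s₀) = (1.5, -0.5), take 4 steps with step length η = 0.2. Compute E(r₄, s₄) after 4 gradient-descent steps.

∇E = (6r - s, -r + 10s - 7)
Step 1: at (1.5, -0.5), ∇E = (9.5, -13.5) → (1.5, -0.5) − 0.2·(9.5, -13.5) = (-0.4, 2.2)
Step 2: at (-0.4, 2.2), ∇E = (-4.6, 15.4) → (-0.4, 2.2) − 0.2·(-4.6, 15.4) = (0.52, -0.88)
Step 3: at (0.52, -0.88), ∇E = (4, -16.32) → (0.52, -0.88) − 0.2·(4, -16.32) = (-0.28, 2.384)
Step 4: at (-0.28, 2.384), ∇E = (-4.064, 17.12) → (-0.28, 2.384) − 0.2·(-4.064, 17.12) = (0.5328, -1.04)
E(0.5328, -1.04) = 14.09373952

14.09373952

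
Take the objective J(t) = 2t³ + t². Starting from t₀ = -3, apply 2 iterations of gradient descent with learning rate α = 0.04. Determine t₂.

J′(t) = 6t² + 2t
t₁ = -3 − 0.04·48 = -4.92
t₂ = -4.92 − 0.04·135.3984 = -10.335936

-10.335936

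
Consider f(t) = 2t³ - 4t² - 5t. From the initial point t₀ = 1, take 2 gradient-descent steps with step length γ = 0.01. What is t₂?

f′(t) = 6t² - 8t - 5
t₁ = 1 − 0.01·(-7) = 1.07
t₂ = 1.07 − 0.01·(-6.6906) = 1.136906

1.136906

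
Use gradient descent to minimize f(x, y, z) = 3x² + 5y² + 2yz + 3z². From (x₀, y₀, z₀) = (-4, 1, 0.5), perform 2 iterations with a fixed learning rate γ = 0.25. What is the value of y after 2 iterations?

∇f = (6x, 10y + 2z, 2y + 6z)
Step 1: at (-4, 1, 0.5), ∇f = (-24, 11, 5) → (-4, 1, 0.5) − 0.25·(-24, 11, 5) = (2, -1.75, -0.75)
Step 2: at (2, -1.75, -0.75), ∇f = (12, -19, -8) → (2, -1.75, -0.75) − 0.25·(12, -19, -8) = (-1, 3, 1.25)
y = 3

3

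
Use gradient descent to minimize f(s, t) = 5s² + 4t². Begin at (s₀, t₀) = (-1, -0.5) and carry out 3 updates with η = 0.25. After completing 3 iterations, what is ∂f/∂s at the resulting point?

∇f = (10s, 8t)
(s₁, t₁) = (-1, -0.5) − 0.25·(-10, -4) = (1.5, 0.5)
(s₂, t₂) = (1.5, 0.5) − 0.25·(15, 4) = (-2.25, -0.5)
(s₃, t₃) = (-2.25, -0.5) − 0.25·(-22.5, -4) = (3.375, 0.5)
∂f/∂s at (3.375, 0.5) = 33.75

33.75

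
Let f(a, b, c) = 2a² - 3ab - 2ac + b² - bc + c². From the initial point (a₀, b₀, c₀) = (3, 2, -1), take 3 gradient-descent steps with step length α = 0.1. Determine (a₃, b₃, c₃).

∇f = (4a - 3b - 2c, -3a + 2b - c, -2a - b + 2c)
Step 1: at (3, 2, -1), ∇f = (8, -4, -10) → (3, 2, -1) − 0.1·(8, -4, -10) = (2.2, 2.4, 0)
Step 2: at (2.2, 2.4, 0), ∇f = (1.6, -1.8, -6.8) → (2.2, 2.4, 0) − 0.1·(1.6, -1.8, -6.8) = (2.04, 2.58, 0.68)
Step 3: at (2.04, 2.58, 0.68), ∇f = (-0.94, -1.64, -5.3) → (2.04, 2.58, 0.68) − 0.1·(-0.94, -1.64, -5.3) = (2.134, 2.744, 1.21)

(2.134, 2.744, 1.21)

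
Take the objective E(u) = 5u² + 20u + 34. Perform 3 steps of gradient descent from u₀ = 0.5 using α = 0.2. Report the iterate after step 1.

E′(u) = 10u + 20
Step 1: E′(0.5) = 25; u₁ = 0.5 − 0.2·25 = -4.5

-4.5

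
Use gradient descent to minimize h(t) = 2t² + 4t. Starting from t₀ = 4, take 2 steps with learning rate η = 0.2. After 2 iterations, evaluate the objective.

-1.92

h′(t) = 4t + 4
Step 1: h′(4) = 20; t₁ = 4 − 0.2·20 = 0
Step 2: h′(0) = 4; t₂ = 0 − 0.2·4 = -0.8
h(-0.8) = -1.92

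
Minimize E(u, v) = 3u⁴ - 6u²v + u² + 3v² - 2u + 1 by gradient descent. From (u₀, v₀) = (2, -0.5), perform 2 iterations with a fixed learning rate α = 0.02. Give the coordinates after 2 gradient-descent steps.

∇E = (12u³ - 12uv + 2u - 2, -6u² + 6v)
Step 1: at (2, -0.5), ∇E = (110, -27) → (2, -0.5) − 0.02·(110, -27) = (-0.2, 0.04)
Step 2: at (-0.2, 0.04), ∇E = (-2.4, 0) → (-0.2, 0.04) − 0.02·(-2.4, 0) = (-0.152, 0.04)

(-0.152, 0.04)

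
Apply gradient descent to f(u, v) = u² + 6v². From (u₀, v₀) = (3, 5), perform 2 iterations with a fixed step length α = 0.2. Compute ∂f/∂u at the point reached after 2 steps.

2.16

∇f = (2u, 12v)
(u₁, v₁) = (3, 5) − 0.2·(6, 60) = (1.8, -7)
(u₂, v₂) = (1.8, -7) − 0.2·(3.6, -84) = (1.08, 9.8)
∂f/∂u at (1.08, 9.8) = 2.16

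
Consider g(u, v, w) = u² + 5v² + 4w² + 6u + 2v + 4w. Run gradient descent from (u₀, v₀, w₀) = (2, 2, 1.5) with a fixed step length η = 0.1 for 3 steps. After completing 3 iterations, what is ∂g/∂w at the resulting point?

0.128

∇g = (2u + 6, 10v + 2, 8w + 4)
(u₁, v₁, w₁) = (2, 2, 1.5) − 0.1·(10, 22, 16) = (1, -0.2, -0.1)
(u₂, v₂, w₂) = (1, -0.2, -0.1) − 0.1·(8, 0, 3.2) = (0.2, -0.2, -0.42)
(u₃, v₃, w₃) = (0.2, -0.2, -0.42) − 0.1·(6.4, 0, 0.64) = (-0.44, -0.2, -0.484)
∂g/∂w at (-0.44, -0.2, -0.484) = 0.128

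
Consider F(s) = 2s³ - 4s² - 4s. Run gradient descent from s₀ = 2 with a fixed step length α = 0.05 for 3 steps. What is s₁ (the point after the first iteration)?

F′(s) = 6s² - 8s - 4
s₁ = 2 − 0.05·4 = 1.8

1.8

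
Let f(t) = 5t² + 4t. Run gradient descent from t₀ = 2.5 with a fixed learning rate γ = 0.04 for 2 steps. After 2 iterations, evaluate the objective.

4.64968

f′(t) = 10t + 4
Step 1: f′(2.5) = 29; t₁ = 2.5 − 0.04·29 = 1.34
Step 2: f′(1.34) = 17.4; t₂ = 1.34 − 0.04·17.4 = 0.644
f(0.644) = 4.64968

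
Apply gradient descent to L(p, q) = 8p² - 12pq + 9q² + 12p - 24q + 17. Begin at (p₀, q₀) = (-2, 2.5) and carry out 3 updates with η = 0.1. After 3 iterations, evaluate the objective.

∇L = (16p - 12q + 12, -12p + 18q - 24)
(p₁, q₁) = (-2, 2.5) − 0.1·(-50, 45) = (3, -2)
(p₂, q₂) = (3, -2) − 0.1·(84, -96) = (-5.4, 7.6)
(p₃, q₃) = (-5.4, 7.6) − 0.1·(-165.6, 177.6) = (11.16, -10.16)
L(11.16, -10.16) = 3680.7824

3680.7824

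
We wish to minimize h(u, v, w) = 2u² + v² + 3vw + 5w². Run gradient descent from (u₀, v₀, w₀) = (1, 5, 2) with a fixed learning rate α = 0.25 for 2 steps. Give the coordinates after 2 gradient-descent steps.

∇h = (4u, 2v + 3w, 3v + 10w)
Step 1: at (1, 5, 2), ∇h = (4, 16, 35) → (1, 5, 2) − 0.25·(4, 16, 35) = (0, 1, -6.75)
Step 2: at (0, 1, -6.75), ∇h = (0, -18.25, -64.5) → (0, 1, -6.75) − 0.25·(0, -18.25, -64.5) = (0, 5.5625, 9.375)

(0, 5.5625, 9.375)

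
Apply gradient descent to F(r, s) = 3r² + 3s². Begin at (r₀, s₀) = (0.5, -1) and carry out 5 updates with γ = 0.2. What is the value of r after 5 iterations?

-0.00016

∇F = (6r, 6s)
(r₁, s₁) = (0.5, -1) − 0.2·(3, -6) = (-0.1, 0.2)
(r₂, s₂) = (-0.1, 0.2) − 0.2·(-0.6, 1.2) = (0.02, -0.04)
(r₃, s₃) = (0.02, -0.04) − 0.2·(0.12, -0.24) = (-0.004, 0.008)
(r₄, s₄) = (-0.004, 0.008) − 0.2·(-0.024, 0.048) = (0.0008, -0.0016)
(r₅, s₅) = (0.0008, -0.0016) − 0.2·(0.0048, -0.0096) = (-0.00016, 0.00032)
r = -0.00016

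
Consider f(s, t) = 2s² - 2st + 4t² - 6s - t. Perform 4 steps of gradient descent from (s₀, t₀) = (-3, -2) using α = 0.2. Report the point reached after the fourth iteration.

(1.768, 0.3616)

∇f = (4s - 2t - 6, -2s + 8t - 1)
Step 1: at (-3, -2), ∇f = (-14, -11) → (-3, -2) − 0.2·(-14, -11) = (-0.2, 0.2)
Step 2: at (-0.2, 0.2), ∇f = (-7.2, 1) → (-0.2, 0.2) − 0.2·(-7.2, 1) = (1.24, 0)
Step 3: at (1.24, 0), ∇f = (-1.04, -3.48) → (1.24, 0) − 0.2·(-1.04, -3.48) = (1.448, 0.696)
Step 4: at (1.448, 0.696), ∇f = (-1.6, 1.672) → (1.448, 0.696) − 0.2·(-1.6, 1.672) = (1.768, 0.3616)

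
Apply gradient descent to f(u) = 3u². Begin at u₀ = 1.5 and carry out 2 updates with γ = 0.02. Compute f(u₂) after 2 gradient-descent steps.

f′(u) = 6u
Step 1: f′(1.5) = 9; u₁ = 1.5 − 0.02·9 = 1.32
Step 2: f′(1.32) = 7.92; u₂ = 1.32 − 0.02·7.92 = 1.1616
f(1.1616) = 4.04794368

4.04794368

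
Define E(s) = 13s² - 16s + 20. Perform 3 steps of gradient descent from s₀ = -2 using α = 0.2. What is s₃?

E′(s) = 26s - 16
Step 1: E′(-2) = -68; s₁ = -2 − 0.2·(-68) = 11.6
Step 2: E′(11.6) = 285.6; s₂ = 11.6 − 0.2·285.6 = -45.52
Step 3: E′(-45.52) = -1199.52; s₃ = -45.52 − 0.2·(-1199.52) = 194.384

194.384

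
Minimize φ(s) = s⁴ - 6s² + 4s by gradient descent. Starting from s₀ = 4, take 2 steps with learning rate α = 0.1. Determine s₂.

φ′(s) = 4s³ - 12s + 4
s₁ = 4 − 0.1·212 = -17.2
s₂ = -17.2 − 0.1·(-20143.392) = 1997.1392

1997.1392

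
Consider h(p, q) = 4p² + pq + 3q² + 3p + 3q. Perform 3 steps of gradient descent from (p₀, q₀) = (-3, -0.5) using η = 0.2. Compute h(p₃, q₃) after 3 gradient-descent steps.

∇h = (8p + q + 3, p + 6q + 3)
(p₁, q₁) = (-3, -0.5) − 0.2·(-21.5, -3) = (1.3, 0.1)
(p₂, q₂) = (1.3, 0.1) − 0.2·(13.5, 4.9) = (-1.4, -0.88)
(p₃, q₃) = (-1.4, -0.88) − 0.2·(-9.08, -3.68) = (0.416, -0.144)
h(0.416, -0.144) = 1.510528

1.510528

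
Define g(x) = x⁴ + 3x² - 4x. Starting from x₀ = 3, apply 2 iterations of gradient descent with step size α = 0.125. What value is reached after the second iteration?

g′(x) = 4x³ + 6x - 4
Step 1: g′(3) = 122; x₁ = 3 − 0.125·122 = -12.25
Step 2: g′(-12.25) = -7430.5625; x₂ = -12.25 − 0.125·(-7430.5625) = 916.5703125

916.5703125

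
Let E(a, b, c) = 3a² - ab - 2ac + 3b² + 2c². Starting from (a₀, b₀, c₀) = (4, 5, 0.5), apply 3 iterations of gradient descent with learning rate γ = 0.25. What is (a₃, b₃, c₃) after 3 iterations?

∇E = (6a - b - 2c, -a + 6b, -2a + 4c)
Step 1: at (4, 5, 0.5), ∇E = (18, 26, -6) → (4, 5, 0.5) − 0.25·(18, 26, -6) = (-0.5, -1.5, 2)
Step 2: at (-0.5, -1.5, 2), ∇E = (-5.5, -8.5, 9) → (-0.5, -1.5, 2) − 0.25·(-5.5, -8.5, 9) = (0.875, 0.625, -0.25)
Step 3: at (0.875, 0.625, -0.25), ∇E = (5.125, 2.875, -2.75) → (0.875, 0.625, -0.25) − 0.25·(5.125, 2.875, -2.75) = (-0.40625, -0.09375, 0.4375)

(-0.40625, -0.09375, 0.4375)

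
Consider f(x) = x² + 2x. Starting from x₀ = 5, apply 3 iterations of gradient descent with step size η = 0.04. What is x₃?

3.672128

f′(x) = 2x + 2
Step 1: f′(5) = 12; x₁ = 5 − 0.04·12 = 4.52
Step 2: f′(4.52) = 11.04; x₂ = 4.52 − 0.04·11.04 = 4.0784
Step 3: f′(4.0784) = 10.1568; x₃ = 4.0784 − 0.04·10.1568 = 3.672128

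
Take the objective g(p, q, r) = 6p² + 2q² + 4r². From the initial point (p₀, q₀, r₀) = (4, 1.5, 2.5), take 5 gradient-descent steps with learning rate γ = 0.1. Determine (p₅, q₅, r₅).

∇g = (12p, 4q, 8r)
Step 1: at (4, 1.5, 2.5), ∇g = (48, 6, 20) → (4, 1.5, 2.5) − 0.1·(48, 6, 20) = (-0.8, 0.9, 0.5)
Step 2: at (-0.8, 0.9, 0.5), ∇g = (-9.6, 3.6, 4) → (-0.8, 0.9, 0.5) − 0.1·(-9.6, 3.6, 4) = (0.16, 0.54, 0.1)
Step 3: at (0.16, 0.54, 0.1), ∇g = (1.92, 2.16, 0.8) → (0.16, 0.54, 0.1) − 0.1·(1.92, 2.16, 0.8) = (-0.032, 0.324, 0.02)
Step 4: at (-0.032, 0.324, 0.02), ∇g = (-0.384, 1.296, 0.16) → (-0.032, 0.324, 0.02) − 0.1·(-0.384, 1.296, 0.16) = (0.0064, 0.1944, 0.004)
Step 5: at (0.0064, 0.1944, 0.004), ∇g = (0.0768, 0.7776, 0.032) → (0.0064, 0.1944, 0.004) − 0.1·(0.0768, 0.7776, 0.032) = (-0.00128, 0.11664, 0.0008)

(-0.00128, 0.11664, 0.0008)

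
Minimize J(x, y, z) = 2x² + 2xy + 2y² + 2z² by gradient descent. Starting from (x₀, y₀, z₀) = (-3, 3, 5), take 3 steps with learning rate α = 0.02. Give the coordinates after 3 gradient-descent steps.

(-2.654208, 2.654208, 3.89344)

∇J = (4x + 2y, 2x + 4y, 4z)
(x₁, y₁, z₁) = (-3, 3, 5) − 0.02·(-6, 6, 20) = (-2.88, 2.88, 4.6)
(x₂, y₂, z₂) = (-2.88, 2.88, 4.6) − 0.02·(-5.76, 5.76, 18.4) = (-2.7648, 2.7648, 4.232)
(x₃, y₃, z₃) = (-2.7648, 2.7648, 4.232) − 0.02·(-5.5296, 5.5296, 16.928) = (-2.654208, 2.654208, 3.89344)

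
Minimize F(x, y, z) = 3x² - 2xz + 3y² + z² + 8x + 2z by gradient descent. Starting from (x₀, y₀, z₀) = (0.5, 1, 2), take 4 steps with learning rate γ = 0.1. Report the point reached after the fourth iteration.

∇F = (6x - 2z + 8, 6y, -2x + 2z + 2)
Step 1: at (0.5, 1, 2), ∇F = (7, 6, 5) → (0.5, 1, 2) − 0.1·(7, 6, 5) = (-0.2, 0.4, 1.5)
Step 2: at (-0.2, 0.4, 1.5), ∇F = (3.8, 2.4, 5.4) → (-0.2, 0.4, 1.5) − 0.1·(3.8, 2.4, 5.4) = (-0.58, 0.16, 0.96)
Step 3: at (-0.58, 0.16, 0.96), ∇F = (2.6, 0.96, 5.08) → (-0.58, 0.16, 0.96) − 0.1·(2.6, 0.96, 5.08) = (-0.84, 0.064, 0.452)
Step 4: at (-0.84, 0.064, 0.452), ∇F = (2.056, 0.384, 4.584) → (-0.84, 0.064, 0.452) − 0.1·(2.056, 0.384, 4.584) = (-1.0456, 0.0256, -0.0064)

(-1.0456, 0.0256, -0.0064)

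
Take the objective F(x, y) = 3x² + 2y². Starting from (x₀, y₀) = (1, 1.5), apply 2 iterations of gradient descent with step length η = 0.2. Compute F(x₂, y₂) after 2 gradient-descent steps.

∇F = (6x, 4y)
(x₁, y₁) = (1, 1.5) − 0.2·(6, 6) = (-0.2, 0.3)
(x₂, y₂) = (-0.2, 0.3) − 0.2·(-1.2, 1.2) = (0.04, 0.06)
F(0.04, 0.06) = 0.012

0.012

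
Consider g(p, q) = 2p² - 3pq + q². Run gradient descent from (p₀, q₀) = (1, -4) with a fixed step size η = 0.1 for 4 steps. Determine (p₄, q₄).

(-1.6035, -2.3416)

∇g = (4p - 3q, -3p + 2q)
Step 1: at (1, -4), ∇g = (16, -11) → (1, -4) − 0.1·(16, -11) = (-0.6, -2.9)
Step 2: at (-0.6, -2.9), ∇g = (6.3, -4) → (-0.6, -2.9) − 0.1·(6.3, -4) = (-1.23, -2.5)
Step 3: at (-1.23, -2.5), ∇g = (2.58, -1.31) → (-1.23, -2.5) − 0.1·(2.58, -1.31) = (-1.488, -2.369)
Step 4: at (-1.488, -2.369), ∇g = (1.155, -0.274) → (-1.488, -2.369) − 0.1·(1.155, -0.274) = (-1.6035, -2.3416)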